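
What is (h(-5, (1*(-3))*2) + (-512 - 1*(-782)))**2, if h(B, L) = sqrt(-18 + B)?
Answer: (270 + I*sqrt(23))**2 ≈ 72877.0 + 2589.8*I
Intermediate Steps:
(h(-5, (1*(-3))*2) + (-512 - 1*(-782)))**2 = (sqrt(-18 - 5) + (-512 - 1*(-782)))**2 = (sqrt(-23) + (-512 + 782))**2 = (I*sqrt(23) + 270)**2 = (270 + I*sqrt(23))**2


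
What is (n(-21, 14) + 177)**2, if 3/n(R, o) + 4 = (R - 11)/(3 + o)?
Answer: 311487201/10000 ≈ 31149.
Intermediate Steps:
n(R, o) = 3/(-4 + (-11 + R)/(3 + o)) (n(R, o) = 3/(-4 + (R - 11)/(3 + o)) = 3/(-4 + (-11 + R)/(3 + o)))
(n(-21, 14) + 177)**2 = (3*(-3 - 1*14)/(23 - 1*(-21) + 4*14) + 177)**2 = (3*(-3 - 14)/(23 + 21 + 56) + 177)**2 = (3*(-17)/100 + 177)**2 = (3*(1/100)*(-17) + 177)**2 = (-51/100 + 177)**2 = (17649/100)**2 = 311487201/10000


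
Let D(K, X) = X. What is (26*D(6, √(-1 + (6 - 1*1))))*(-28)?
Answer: -1456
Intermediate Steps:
(26*D(6, √(-1 + (6 - 1*1))))*(-28) = (26*√(-1 + (6 - 1*1)))*(-28) = (26*√(-1 + (6 - 1)))*(-28) = (26*√(-1 + 5))*(-28) = (26*√4)*(-28) = (26*2)*(-28) = 52*(-28) = -1456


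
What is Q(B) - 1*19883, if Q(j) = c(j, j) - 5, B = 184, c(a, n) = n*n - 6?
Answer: 13962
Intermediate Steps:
c(a, n) = -6 + n² (c(a, n) = n² - 6 = -6 + n²)
Q(j) = -11 + j² (Q(j) = (-6 + j²) - 5 = -11 + j²)
Q(B) - 1*19883 = (-11 + 184²) - 1*19883 = (-11 + 33856) - 19883 = 33845 - 19883 = 13962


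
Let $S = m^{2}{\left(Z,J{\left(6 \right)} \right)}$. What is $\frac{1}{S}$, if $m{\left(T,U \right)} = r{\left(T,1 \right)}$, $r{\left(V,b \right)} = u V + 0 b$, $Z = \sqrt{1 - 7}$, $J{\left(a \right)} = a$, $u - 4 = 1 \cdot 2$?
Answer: $- \frac{1}{216} \approx -0.0046296$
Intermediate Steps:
$u = 6$ ($u = 4 + 1 \cdot 2 = 4 + 2 = 6$)
$Z = i \sqrt{6}$ ($Z = \sqrt{-6} = i \sqrt{6} \approx 2.4495 i$)
$r{\left(V,b \right)} = 6 V$ ($r{\left(V,b \right)} = 6 V + 0 b = 6 V + 0 = 6 V$)
$m{\left(T,U \right)} = 6 T$
$S = -216$ ($S = \left(6 i \sqrt{6}\right)^{2} = -216$)
$\frac{1}{S} = \frac{1}{-216} = - \frac{1}{216}$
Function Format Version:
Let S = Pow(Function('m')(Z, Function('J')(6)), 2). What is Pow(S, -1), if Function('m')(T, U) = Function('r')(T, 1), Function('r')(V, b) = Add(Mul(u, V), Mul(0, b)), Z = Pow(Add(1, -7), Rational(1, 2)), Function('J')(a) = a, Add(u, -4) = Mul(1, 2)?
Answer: Rational(-1, 216) ≈ -0.0046296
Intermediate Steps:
u = 6 (u = Add(4, Mul(1, 2)) = Add(4, 2) = 6)
Z = Mul(I, Pow(6, Rational(1, 2))) (Z = Pow(-6, Rational(1, 2)) = Mul(I, Pow(6, Rational(1, 2))) ≈ Mul(2.4495, I))
Function('r')(V, b) = Mul(6, V) (Function('r')(V, b) = Add(Mul(6, V), Mul(0, b)) = Add(Mul(6, V), 0) = Mul(6, V))
Function('m')(T, U) = Mul(6, T)
S = -216 (S = Pow(Mul(6, Mul(I, Pow(6, Rational(1, 2)))), 2) = Pow(Mul(6, I, Pow(6, Rational(1, 2))), 2) = -216)
Pow(S, -1) = Pow(-216, -1) = Rational(-1, 216)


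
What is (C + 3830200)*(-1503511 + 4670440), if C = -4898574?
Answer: -3383464603446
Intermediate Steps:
(C + 3830200)*(-1503511 + 4670440) = (-4898574 + 3830200)*(-1503511 + 4670440) = -1068374*3166929 = -3383464603446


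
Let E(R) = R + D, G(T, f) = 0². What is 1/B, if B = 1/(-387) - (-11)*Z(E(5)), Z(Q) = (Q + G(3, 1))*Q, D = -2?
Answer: 387/38312 ≈ 0.010101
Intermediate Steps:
G(T, f) = 0
E(R) = -2 + R (E(R) = R - 2 = -2 + R)
Z(Q) = Q² (Z(Q) = (Q + 0)*Q = Q*Q = Q²)
B = 38312/387 (B = 1/(-387) - (-11)*(-2 + 5)² = -1/387 - (-11)*3² = -1/387 - (-11)*9 = -1/387 - 1*(-99) = -1/387 + 99 = 38312/387 ≈ 98.997)
1/B = 1/(38312/387) = 387/38312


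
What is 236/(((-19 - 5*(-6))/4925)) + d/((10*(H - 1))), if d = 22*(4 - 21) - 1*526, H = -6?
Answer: 8137090/77 ≈ 1.0568e+5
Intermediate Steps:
d = -900 (d = 22*(-17) - 526 = -374 - 526 = -900)
236/(((-19 - 5*(-6))/4925)) + d/((10*(H - 1))) = 236/(((-19 - 5*(-6))/4925)) - 900*1/(10*(-6 - 1)) = 236/(((-19 + 30)*(1/4925))) - 900/(10*(-7)) = 236/((11*(1/4925))) - 900/(-70) = 236/(11/4925) - 900*(-1/70) = 236*(4925/11) + 90/7 = 1162300/11 + 90/7 = 8137090/77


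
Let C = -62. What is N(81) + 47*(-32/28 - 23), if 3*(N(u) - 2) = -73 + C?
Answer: -8244/7 ≈ -1177.7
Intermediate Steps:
N(u) = -43 (N(u) = 2 + (-73 - 62)/3 = 2 + (1/3)*(-135) = 2 - 45 = -43)
N(81) + 47*(-32/28 - 23) = -43 + 47*(-32/28 - 23) = -43 + 47*(-32*1/28 - 23) = -43 + 47*(-8/7 - 23) = -43 + 47*(-169/7) = -43 - 7943/7 = -8244/7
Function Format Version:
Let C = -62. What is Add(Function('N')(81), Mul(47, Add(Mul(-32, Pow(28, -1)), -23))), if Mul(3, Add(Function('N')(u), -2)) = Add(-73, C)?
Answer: Rational(-8244, 7) ≈ -1177.7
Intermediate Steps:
Function('N')(u) = -43 (Function('N')(u) = Add(2, Mul(Rational(1, 3), Add(-73, -62))) = Add(2, Mul(Rational(1, 3), -135)) = Add(2, -45) = -43)
Add(Function('N')(81), Mul(47, Add(Mul(-32, Pow(28, -1)), -23))) = Add(-43, Mul(47, Add(Mul(-32, Pow(28, -1)), -23))) = Add(-43, Mul(47, Add(Mul(-32, Rational(1, 28)), -23))) = Add(-43, Mul(47, Add(Rational(-8, 7), -23))) = Add(-43, Mul(47, Rational(-169, 7))) = Add(-43, Rational(-7943, 7)) = Rational(-8244, 7)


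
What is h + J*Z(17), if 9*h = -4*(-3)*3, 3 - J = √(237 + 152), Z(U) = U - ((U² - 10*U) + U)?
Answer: -353 + 119*√389 ≈ 1994.0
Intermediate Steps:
Z(U) = -U² + 10*U (Z(U) = U - (U² - 9*U) = U + (-U² + 9*U) = -U² + 10*U)
J = 3 - √389 (J = 3 - √(237 + 152) = 3 - √389 ≈ -16.723)
h = 4 (h = (-4*(-3)*3)/9 = (12*3)/9 = (⅑)*36 = 4)
h + J*Z(17) = 4 + (3 - √389)*(17*(10 - 1*17)) = 4 + (3 - √389)*(17*(10 - 17)) = 4 + (3 - √389)*(17*(-7)) = 4 + (3 - √389)*(-119) = 4 + (-357 + 119*√389) = -353 + 119*√389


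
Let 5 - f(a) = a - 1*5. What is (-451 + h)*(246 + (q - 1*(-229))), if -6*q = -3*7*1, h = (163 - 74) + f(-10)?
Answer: -163647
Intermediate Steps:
f(a) = 10 - a (f(a) = 5 - (a - 1*5) = 5 - (a - 5) = 5 - (-5 + a) = 5 + (5 - a) = 10 - a)
h = 109 (h = (163 - 74) + (10 - 1*(-10)) = 89 + (10 + 10) = 89 + 20 = 109)
q = 7/2 (q = -(-3*7)/6 = -(-7)/2 = -⅙*(-21) = 7/2 ≈ 3.5000)
(-451 + h)*(246 + (q - 1*(-229))) = (-451 + 109)*(246 + (7/2 - 1*(-229))) = -342*(246 + (7/2 + 229)) = -342*(246 + 465/2) = -342*957/2 = -163647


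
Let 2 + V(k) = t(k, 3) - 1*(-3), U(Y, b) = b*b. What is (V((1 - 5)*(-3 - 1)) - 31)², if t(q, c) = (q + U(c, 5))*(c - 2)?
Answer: 121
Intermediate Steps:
U(Y, b) = b²
t(q, c) = (-2 + c)*(25 + q) (t(q, c) = (q + 5²)*(c - 2) = (q + 25)*(-2 + c) = (25 + q)*(-2 + c) = (-2 + c)*(25 + q))
V(k) = 26 + k (V(k) = -2 + ((-50 - 2*k + 25*3 + 3*k) - 1*(-3)) = -2 + ((-50 - 2*k + 75 + 3*k) + 3) = -2 + ((25 + k) + 3) = -2 + (28 + k) = 26 + k)
(V((1 - 5)*(-3 - 1)) - 31)² = ((26 + (1 - 5)*(-3 - 1)) - 31)² = ((26 - 4*(-4)) - 31)² = ((26 + 16) - 31)² = (42 - 31)² = 11² = 121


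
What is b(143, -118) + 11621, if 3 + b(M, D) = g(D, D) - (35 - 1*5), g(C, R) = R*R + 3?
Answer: 25515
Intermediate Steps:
g(C, R) = 3 + R² (g(C, R) = R² + 3 = 3 + R²)
b(M, D) = -30 + D² (b(M, D) = -3 + ((3 + D²) - (35 - 1*5)) = -3 + ((3 + D²) - (35 - 5)) = -3 + ((3 + D²) - 1*30) = -3 + ((3 + D²) - 30) = -3 + (-27 + D²) = -30 + D²)
b(143, -118) + 11621 = (-30 + (-118)²) + 11621 = (-30 + 13924) + 11621 = 13894 + 11621 = 25515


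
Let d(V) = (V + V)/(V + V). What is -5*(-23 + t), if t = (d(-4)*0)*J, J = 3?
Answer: 115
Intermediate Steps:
d(V) = 1 (d(V) = (2*V)/((2*V)) = (2*V)*(1/(2*V)) = 1)
t = 0 (t = (1*0)*3 = 0*3 = 0)
-5*(-23 + t) = -5*(-23 + 0) = -5*(-23) = 115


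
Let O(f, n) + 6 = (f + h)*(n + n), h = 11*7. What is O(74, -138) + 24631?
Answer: -17051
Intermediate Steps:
h = 77
O(f, n) = -6 + 2*n*(77 + f) (O(f, n) = -6 + (f + 77)*(n + n) = -6 + (77 + f)*(2*n) = -6 + 2*n*(77 + f))
O(74, -138) + 24631 = (-6 + 154*(-138) + 2*74*(-138)) + 24631 = (-6 - 21252 - 20424) + 24631 = -41682 + 24631 = -17051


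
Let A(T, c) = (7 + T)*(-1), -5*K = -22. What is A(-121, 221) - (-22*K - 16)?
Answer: 1134/5 ≈ 226.80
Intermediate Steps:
K = 22/5 (K = -⅕*(-22) = 22/5 ≈ 4.4000)
A(T, c) = -7 - T
A(-121, 221) - (-22*K - 16) = (-7 - 1*(-121)) - (-22*22/5 - 16) = (-7 + 121) - (-484/5 - 16) = 114 - 1*(-564/5) = 114 + 564/5 = 1134/5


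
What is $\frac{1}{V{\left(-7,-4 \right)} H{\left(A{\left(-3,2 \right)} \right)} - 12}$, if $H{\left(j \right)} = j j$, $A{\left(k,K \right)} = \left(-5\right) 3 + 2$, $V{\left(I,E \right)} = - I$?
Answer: $\frac{1}{1171} \approx 0.00085397$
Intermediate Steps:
$A{\left(k,K \right)} = -13$ ($A{\left(k,K \right)} = -15 + 2 = -13$)
$H{\left(j \right)} = j^{2}$
$\frac{1}{V{\left(-7,-4 \right)} H{\left(A{\left(-3,2 \right)} \right)} - 12} = \frac{1}{\left(-1\right) \left(-7\right) \left(-13\right)^{2} - 12} = \frac{1}{7 \cdot 169 - 12} = \frac{1}{1183 - 12} = \frac{1}{1171}$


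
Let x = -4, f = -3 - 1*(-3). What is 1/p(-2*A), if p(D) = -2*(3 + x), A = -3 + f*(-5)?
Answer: ½ ≈ 0.50000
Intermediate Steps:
f = 0 (f = -3 + 3 = 0)
A = -3 (A = -3 + 0*(-5) = -3 + 0 = -3)
p(D) = 2 (p(D) = -2*(3 - 4) = -2*(-1) = 2)
1/p(-2*A) = 1/2 = ½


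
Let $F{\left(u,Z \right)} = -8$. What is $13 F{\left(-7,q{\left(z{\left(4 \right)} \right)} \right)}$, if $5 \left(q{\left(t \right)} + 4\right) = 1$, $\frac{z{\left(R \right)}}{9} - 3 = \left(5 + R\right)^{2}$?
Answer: $-104$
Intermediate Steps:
$z{\left(R \right)} = 27 + 9 \left(5 + R\right)^{2}$
$q{\left(t \right)} = - \frac{19}{5}$ ($q{\left(t \right)} = -4 + \frac{1}{5} \cdot 1 = -4 + \frac{1}{5} = - \frac{19}{5}$)
$13 F{\left(-7,q{\left(z{\left(4 \right)} \right)} \right)} = 13 \left(-8\right) = -104$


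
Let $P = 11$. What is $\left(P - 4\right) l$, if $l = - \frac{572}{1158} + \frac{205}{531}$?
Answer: $- \frac{77399}{102483} \approx -0.75524$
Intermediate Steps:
$l = - \frac{11057}{102483}$ ($l = \left(-572\right) \frac{1}{1158} + 205 \cdot \frac{1}{531} = - \frac{286}{579} + \frac{205}{531} = - \frac{11057}{102483} \approx -0.10789$)
$\left(P - 4\right) l = \left(11 - 4\right) \left(- \frac{11057}{102483}\right) = 7 \left(- \frac{11057}{102483}\right) = - \frac{77399}{102483}$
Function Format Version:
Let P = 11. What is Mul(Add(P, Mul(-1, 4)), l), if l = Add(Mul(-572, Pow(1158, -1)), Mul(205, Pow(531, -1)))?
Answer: Rational(-77399, 102483) ≈ -0.75524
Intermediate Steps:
l = Rational(-11057, 102483) (l = Add(Mul(-572, Rational(1, 1158)), Mul(205, Rational(1, 531))) = Add(Rational(-286, 579), Rational(205, 531)) = Rational(-11057, 102483) ≈ -0.10789)
Mul(Add(P, Mul(-1, 4)), l) = Mul(Add(11, Mul(-1, 4)), Rational(-11057, 102483)) = Mul(Add(11, -4), Rational(-11057, 102483)) = Mul(7, Rational(-11057, 102483)) = Rational(-77399, 102483)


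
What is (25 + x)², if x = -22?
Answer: 9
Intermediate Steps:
(25 + x)² = (25 - 22)² = 3² = 9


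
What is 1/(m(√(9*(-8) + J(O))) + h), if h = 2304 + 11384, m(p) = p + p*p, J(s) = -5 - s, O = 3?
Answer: -I/(-13608*I + 4*√5) ≈ 7.3486e-5 - 4.8301e-8*I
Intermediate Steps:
m(p) = p + p²
h = 13688
1/(m(√(9*(-8) + J(O))) + h) = 1/(√(9*(-8) + (-5 - 1*3))*(1 + √(9*(-8) + (-5 - 1*3))) + 13688) = 1/(√(-72 + (-5 - 3))*(1 + √(-72 + (-5 - 3))) + 13688) = 1/(√(-72 - 8)*(1 + √(-72 - 8)) + 13688) = 1/(√(-80)*(1 + √(-80)) + 13688) = 1/((4*I*√5)*(1 + 4*I*√5) + 13688) = 1/(4*I*√5*(1 + 4*I*√5) + 13688) = 1/(13688 + 4*I*√5*(1 + 4*I*√5))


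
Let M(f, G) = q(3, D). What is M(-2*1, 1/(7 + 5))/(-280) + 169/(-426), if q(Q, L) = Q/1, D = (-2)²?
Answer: -24299/59640 ≈ -0.40743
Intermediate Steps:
D = 4
q(Q, L) = Q (q(Q, L) = Q*1 = Q)
M(f, G) = 3
M(-2*1, 1/(7 + 5))/(-280) + 169/(-426) = 3/(-280) + 169/(-426) = 3*(-1/280) + 169*(-1/426) = -3/280 - 169/426 = -24299/59640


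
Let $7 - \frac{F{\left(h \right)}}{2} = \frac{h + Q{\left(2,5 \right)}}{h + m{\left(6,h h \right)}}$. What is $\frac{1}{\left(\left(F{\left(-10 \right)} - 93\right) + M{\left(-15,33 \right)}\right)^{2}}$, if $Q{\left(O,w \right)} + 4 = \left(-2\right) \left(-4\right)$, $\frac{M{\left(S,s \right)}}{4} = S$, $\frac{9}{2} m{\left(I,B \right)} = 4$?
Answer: $\frac{1681}{33097009} \approx 5.079 \cdot 10^{-5}$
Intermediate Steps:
$m{\left(I,B \right)} = \frac{8}{9}$ ($m{\left(I,B \right)} = \frac{2}{9} \cdot 4 = \frac{8}{9}$)
$M{\left(S,s \right)} = 4 S$
$Q{\left(O,w \right)} = 4$ ($Q{\left(O,w \right)} = -4 - -8 = -4 + 8 = 4$)
$F{\left(h \right)} = 14 - \frac{2 \left(4 + h\right)}{\frac{8}{9} + h}$ ($F{\left(h \right)} = 14 - 2 \frac{h + 4}{h + \frac{8}{9}} = 14 - 2 \frac{4 + h}{\frac{8}{9} + h} = 14 - \frac{2 \left(4 + h\right)}{\frac{8}{9} + h}$)
$\frac{1}{\left(\left(F{\left(-10 \right)} - 93\right) + M{\left(-15,33 \right)}\right)^{2}} = \frac{1}{\left(\left(\frac{4 \left(10 + 27 \left(-10\right)\right)}{8 + 9 \left(-10\right)} - 93\right) + 4 \left(-15\right)\right)^{2}} = \frac{1}{\left(\left(\frac{4 \left(10 - 270\right)}{8 - 90} - 93\right) - 60\right)^{2}} = \frac{1}{\left(\left(4 \frac{1}{-82} \left(-260\right) - 93\right) - 60\right)^{2}} = \frac{1}{\left(\left(4 \left(- \frac{1}{82}\right) \left(-260\right) - 93\right) - 60\right)^{2}} = \frac{1}{\left(\left(\frac{520}{41} - 93\right) - 60\right)^{2}} = \frac{1}{\left(- \frac{3293}{41} - 60\right)^{2}} = \frac{1}{\left(- \frac{5753}{41}\right)^{2}} = \frac{1}{\frac{33097009}{1681}} = \frac{1681}{33097009}$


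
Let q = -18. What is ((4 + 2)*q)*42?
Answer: -4536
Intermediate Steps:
((4 + 2)*q)*42 = ((4 + 2)*(-18))*42 = (6*(-18))*42 = -108*42 = -4536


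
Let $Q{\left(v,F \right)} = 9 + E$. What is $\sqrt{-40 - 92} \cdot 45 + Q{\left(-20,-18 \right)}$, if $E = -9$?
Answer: $90 i \sqrt{33} \approx 517.01 i$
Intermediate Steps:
$Q{\left(v,F \right)} = 0$ ($Q{\left(v,F \right)} = 9 - 9 = 0$)
$\sqrt{-40 - 92} \cdot 45 + Q{\left(-20,-18 \right)} = \sqrt{-40 - 92} \cdot 45 + 0 = \sqrt{-132} \cdot 45 + 0 = 2 i \sqrt{33} \cdot 45 + 0 = 90 i \sqrt{33} + 0 = 90 i \sqrt{33}$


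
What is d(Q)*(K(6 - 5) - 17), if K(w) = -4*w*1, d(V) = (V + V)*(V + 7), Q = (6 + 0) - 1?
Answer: -2520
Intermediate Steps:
Q = 5 (Q = 6 - 1 = 5)
d(V) = 2*V*(7 + V) (d(V) = (2*V)*(7 + V) = 2*V*(7 + V))
K(w) = -4*w
d(Q)*(K(6 - 5) - 17) = (2*5*(7 + 5))*(-4*(6 - 5) - 17) = (2*5*12)*(-4*1 - 17) = 120*(-4 - 17) = 120*(-21) = -2520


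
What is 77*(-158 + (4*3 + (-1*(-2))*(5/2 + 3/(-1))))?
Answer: -11319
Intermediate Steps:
77*(-158 + (4*3 + (-1*(-2))*(5/2 + 3/(-1)))) = 77*(-158 + (12 + 2*(5*(½) + 3*(-1)))) = 77*(-158 + (12 + 2*(5/2 - 3))) = 77*(-158 + (12 + 2*(-½))) = 77*(-158 + (12 - 1)) = 77*(-158 + 11) = 77*(-147) = -11319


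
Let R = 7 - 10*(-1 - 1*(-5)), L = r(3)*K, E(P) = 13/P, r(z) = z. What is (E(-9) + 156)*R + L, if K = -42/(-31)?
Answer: -473953/93 ≈ -5096.3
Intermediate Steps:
K = 42/31 (K = -42*(-1/31) = 42/31 ≈ 1.3548)
L = 126/31 (L = 3*(42/31) = 126/31 ≈ 4.0645)
R = -33 (R = 7 - 10*(-1 + 5) = 7 - 10*4 = 7 - 40 = -33)
(E(-9) + 156)*R + L = (13/(-9) + 156)*(-33) + 126/31 = (13*(-1/9) + 156)*(-33) + 126/31 = (-13/9 + 156)*(-33) + 126/31 = (1391/9)*(-33) + 126/31 = -15301/3 + 126/31 = -473953/93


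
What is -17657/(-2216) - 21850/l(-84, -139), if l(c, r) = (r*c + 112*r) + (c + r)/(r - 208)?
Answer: 40643865957/2992267016 ≈ 13.583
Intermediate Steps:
l(c, r) = 112*r + c*r + (c + r)/(-208 + r) (l(c, r) = (c*r + 112*r) + (c + r)/(-208 + r) = (112*r + c*r) + (c + r)/(-208 + r) = 112*r + c*r + (c + r)/(-208 + r))
-17657/(-2216) - 21850/l(-84, -139) = -17657/(-2216) - 21850*(-208 - 139)/(-84 - 23295*(-139) + 112*(-139)² - 84*(-139)² - 208*(-84)*(-139)) = -17657*(-1/2216) - 21850*(-347/(-84 + 3238005 + 112*19321 - 84*19321 - 2428608)) = 17657/2216 - 21850*(-347/(-84 + 3238005 + 2163952 - 1622964 - 2428608)) = 17657/2216 - 21850/((-1/347*1350301)) = 17657/2216 - 21850/(-1350301/347) = 17657/2216 - 21850*(-347/1350301) = 17657/2216 + 7581950/1350301 = 40643865957/2992267016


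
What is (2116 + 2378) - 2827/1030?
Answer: 4625993/1030 ≈ 4491.3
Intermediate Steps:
(2116 + 2378) - 2827/1030 = 4494 - 2827*1/1030 = 4494 - 2827/1030 = 4625993/1030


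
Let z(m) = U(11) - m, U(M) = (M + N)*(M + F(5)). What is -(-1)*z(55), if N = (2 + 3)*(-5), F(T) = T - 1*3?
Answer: -237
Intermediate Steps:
F(T) = -3 + T (F(T) = T - 3 = -3 + T)
N = -25 (N = 5*(-5) = -25)
U(M) = (-25 + M)*(2 + M) (U(M) = (M - 25)*(M + (-3 + 5)) = (-25 + M)*(M + 2) = (-25 + M)*(2 + M))
z(m) = -182 - m (z(m) = (-50 + 11**2 - 23*11) - m = (-50 + 121 - 253) - m = -182 - m)
-(-1)*z(55) = -(-1)*(-182 - 1*55) = -(-1)*(-182 - 55) = -(-1)*(-237) = -1*237 = -237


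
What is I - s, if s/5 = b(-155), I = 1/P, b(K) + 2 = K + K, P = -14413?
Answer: 22484279/14413 ≈ 1560.0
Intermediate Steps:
b(K) = -2 + 2*K (b(K) = -2 + (K + K) = -2 + 2*K)
I = -1/14413 (I = 1/(-14413) = -1/14413 ≈ -6.9382e-5)
s = -1560 (s = 5*(-2 + 2*(-155)) = 5*(-2 - 310) = 5*(-312) = -1560)
I - s = -1/14413 - 1*(-1560) = -1/14413 + 1560 = 22484279/14413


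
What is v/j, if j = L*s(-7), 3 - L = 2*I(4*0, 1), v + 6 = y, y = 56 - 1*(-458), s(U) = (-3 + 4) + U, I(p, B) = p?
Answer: -254/9 ≈ -28.222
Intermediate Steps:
s(U) = 1 + U
y = 514 (y = 56 + 458 = 514)
v = 508 (v = -6 + 514 = 508)
L = 3 (L = 3 - 2*4*0 = 3 - 2*0 = 3 - 1*0 = 3 + 0 = 3)
j = -18 (j = 3*(1 - 7) = 3*(-6) = -18)
v/j = 508/(-18) = 508*(-1/18) = -254/9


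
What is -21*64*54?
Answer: -72576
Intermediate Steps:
-21*64*54 = -1344*54 = -72576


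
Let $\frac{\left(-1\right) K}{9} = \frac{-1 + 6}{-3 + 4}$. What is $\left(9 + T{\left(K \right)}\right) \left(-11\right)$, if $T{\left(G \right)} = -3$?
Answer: $-66$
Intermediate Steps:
$K = -45$ ($K = - 9 \frac{-1 + 6}{-3 + 4} = - 9 \cdot \frac{5}{1} = - 9 \cdot 5 \cdot 1 = \left(-9\right) 5 = -45$)
$\left(9 + T{\left(K \right)}\right) \left(-11\right) = \left(9 - 3\right) \left(-11\right) = 6 \left(-11\right) = -66$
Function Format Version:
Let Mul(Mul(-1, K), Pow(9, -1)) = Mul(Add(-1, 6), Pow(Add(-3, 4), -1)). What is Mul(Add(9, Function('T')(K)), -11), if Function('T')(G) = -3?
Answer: -66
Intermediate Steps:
K = -45 (K = Mul(-9, Mul(Add(-1, 6), Pow(Add(-3, 4), -1))) = Mul(-9, Mul(5, Pow(1, -1))) = Mul(-9, Mul(5, 1)) = Mul(-9, 5) = -45)
Mul(Add(9, Function('T')(K)), -11) = Mul(Add(9, -3), -11) = Mul(6, -11) = -66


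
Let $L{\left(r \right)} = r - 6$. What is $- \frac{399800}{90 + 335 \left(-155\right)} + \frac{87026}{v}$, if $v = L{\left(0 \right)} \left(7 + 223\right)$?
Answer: $- \frac{395926871}{7153230} \approx -55.349$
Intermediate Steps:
$L{\left(r \right)} = -6 + r$
$v = -1380$ ($v = \left(-6 + 0\right) \left(7 + 223\right) = \left(-6\right) 230 = -1380$)
$- \frac{399800}{90 + 335 \left(-155\right)} + \frac{87026}{v} = - \frac{399800}{90 + 335 \left(-155\right)} + \frac{87026}{-1380} = - \frac{399800}{90 - 51925} + 87026 \left(- \frac{1}{1380}\right) = - \frac{399800}{-51835} - \frac{43513}{690} = \left(-399800\right) \left(- \frac{1}{51835}\right) - \frac{43513}{690} = \frac{79960}{10367} - \frac{43513}{690} = - \frac{395926871}{7153230}$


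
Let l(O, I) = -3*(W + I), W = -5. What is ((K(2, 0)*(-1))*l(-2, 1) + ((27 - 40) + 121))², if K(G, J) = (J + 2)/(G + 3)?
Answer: 266256/25 ≈ 10650.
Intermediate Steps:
l(O, I) = 15 - 3*I (l(O, I) = -3*(-5 + I) = 15 - 3*I)
K(G, J) = (2 + J)/(3 + G)
((K(2, 0)*(-1))*l(-2, 1) + ((27 - 40) + 121))² = ((((2 + 0)/(3 + 2))*(-1))*(15 - 3*1) + ((27 - 40) + 121))² = (((2/5)*(-1))*(15 - 3) + (-13 + 121))² = ((((⅕)*2)*(-1))*12 + 108)² = (((⅖)*(-1))*12 + 108)² = (-⅖*12 + 108)² = (-24/5 + 108)² = (516/5)² = 266256/25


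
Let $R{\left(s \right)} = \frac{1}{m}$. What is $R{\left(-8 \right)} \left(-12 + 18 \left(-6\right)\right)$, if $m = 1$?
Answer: $-120$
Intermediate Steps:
$R{\left(s \right)} = 1$ ($R{\left(s \right)} = 1^{-1} = 1$)
$R{\left(-8 \right)} \left(-12 + 18 \left(-6\right)\right) = 1 \left(-12 + 18 \left(-6\right)\right) = 1 \left(-12 - 108\right) = 1 \left(-120\right) = -120$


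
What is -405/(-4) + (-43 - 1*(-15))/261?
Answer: 105593/1044 ≈ 101.14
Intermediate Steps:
-405/(-4) + (-43 - 1*(-15))/261 = -405*(-¼) + (-43 + 15)*(1/261) = 405/4 - 28*1/261 = 405/4 - 28/261 = 105593/1044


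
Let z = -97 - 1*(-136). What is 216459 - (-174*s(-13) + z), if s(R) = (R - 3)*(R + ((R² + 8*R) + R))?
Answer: 107844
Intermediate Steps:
z = 39 (z = -97 + 136 = 39)
s(R) = (-3 + R)*(R² + 10*R) (s(R) = (-3 + R)*(R + (R² + 9*R)) = (-3 + R)*(R² + 10*R))
216459 - (-174*s(-13) + z) = 216459 - (-(-2262)*(-30 + (-13)² + 7*(-13)) + 39) = 216459 - (-(-2262)*(-30 + 169 - 91) + 39) = 216459 - (-(-2262)*48 + 39) = 216459 - (-174*(-624) + 39) = 216459 - (108576 + 39) = 216459 - 1*108615 = 216459 - 108615 = 107844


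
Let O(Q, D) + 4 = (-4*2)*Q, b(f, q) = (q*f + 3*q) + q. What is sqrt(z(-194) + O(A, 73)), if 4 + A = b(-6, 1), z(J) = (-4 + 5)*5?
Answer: 7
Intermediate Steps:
b(f, q) = 4*q + f*q (b(f, q) = (f*q + 3*q) + q = (3*q + f*q) + q = 4*q + f*q)
z(J) = 5 (z(J) = 1*5 = 5)
A = -6 (A = -4 + 1*(4 - 6) = -4 + 1*(-2) = -4 - 2 = -6)
O(Q, D) = -4 - 8*Q (O(Q, D) = -4 + (-4*2)*Q = -4 - 8*Q)
sqrt(z(-194) + O(A, 73)) = sqrt(5 + (-4 - 8*(-6))) = sqrt(5 + (-4 + 48)) = sqrt(5 + 44) = sqrt(49) = 7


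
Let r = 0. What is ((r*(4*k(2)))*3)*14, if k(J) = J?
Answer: 0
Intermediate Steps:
((r*(4*k(2)))*3)*14 = ((0*(4*2))*3)*14 = ((0*8)*3)*14 = (0*3)*14 = 0*14 = 0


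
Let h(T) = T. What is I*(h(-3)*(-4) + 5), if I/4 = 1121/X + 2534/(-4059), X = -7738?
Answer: -821379854/15704271 ≈ -52.303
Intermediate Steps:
I = -48316462/15704271 (I = 4*(1121/(-7738) + 2534/(-4059)) = 4*(1121*(-1/7738) + 2534*(-1/4059)) = 4*(-1121/7738 - 2534/4059) = 4*(-24158231/31408542) = -48316462/15704271 ≈ -3.0766)
I*(h(-3)*(-4) + 5) = -48316462*(-3*(-4) + 5)/15704271 = -48316462*(12 + 5)/15704271 = -48316462/15704271*17 = -821379854/15704271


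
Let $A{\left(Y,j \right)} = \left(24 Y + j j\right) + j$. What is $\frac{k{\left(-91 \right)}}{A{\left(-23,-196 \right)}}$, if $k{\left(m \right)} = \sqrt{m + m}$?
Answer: $\frac{i \sqrt{182}}{37668} \approx 0.00035815 i$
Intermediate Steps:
$k{\left(m \right)} = \sqrt{2} \sqrt{m}$ ($k{\left(m \right)} = \sqrt{2 m} = \sqrt{2} \sqrt{m}$)
$A{\left(Y,j \right)} = j + j^{2} + 24 Y$ ($A{\left(Y,j \right)} = \left(24 Y + j^{2}\right) + j = \left(j^{2} + 24 Y\right) + j = j + j^{2} + 24 Y$)
$\frac{k{\left(-91 \right)}}{A{\left(-23,-196 \right)}} = \frac{\sqrt{2} \sqrt{-91}}{-196 + \left(-196\right)^{2} + 24 \left(-23\right)} = \frac{\sqrt{2} i \sqrt{91}}{-196 + 38416 - 552} = \frac{i \sqrt{182}}{37668}$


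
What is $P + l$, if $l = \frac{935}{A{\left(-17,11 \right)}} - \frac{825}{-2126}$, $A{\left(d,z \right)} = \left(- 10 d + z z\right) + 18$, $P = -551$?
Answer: $- \frac{359727899}{656934} \approx -547.59$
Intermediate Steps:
$A{\left(d,z \right)} = 18 + z^{2} - 10 d$ ($A{\left(d,z \right)} = \left(- 10 d + z^{2}\right) + 18 = \left(z^{2} - 10 d\right) + 18 = 18 + z^{2} - 10 d$)
$l = \frac{2242735}{656934}$ ($l = \frac{935}{18 + 11^{2} - -170} - \frac{825}{-2126} = \frac{935}{18 + 121 + 170} - - \frac{825}{2126} = \frac{935}{309} + \frac{825}{2126} = \frac{2242735}{656934} \approx 3.4139$)
$P + l = -551 + \frac{2242735}{656934} = - \frac{359727899}{656934}$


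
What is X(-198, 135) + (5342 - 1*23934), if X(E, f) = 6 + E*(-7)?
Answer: -17200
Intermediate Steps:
X(E, f) = 6 - 7*E
X(-198, 135) + (5342 - 1*23934) = (6 - 7*(-198)) + (5342 - 1*23934) = (6 + 1386) + (5342 - 23934) = 1392 - 18592 = -17200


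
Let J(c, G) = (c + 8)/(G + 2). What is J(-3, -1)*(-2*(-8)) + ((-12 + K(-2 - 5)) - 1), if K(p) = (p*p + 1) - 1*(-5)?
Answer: 122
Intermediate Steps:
J(c, G) = (8 + c)/(2 + G)
K(p) = 6 + p**2 (K(p) = (p**2 + 1) + 5 = (1 + p**2) + 5 = 6 + p**2)
J(-3, -1)*(-2*(-8)) + ((-12 + K(-2 - 5)) - 1) = ((8 - 3)/(2 - 1))*(-2*(-8)) + ((-12 + (6 + (-2 - 5)**2)) - 1) = (5/1)*16 + ((-12 + (6 + (-7)**2)) - 1) = (1*5)*16 + ((-12 + (6 + 49)) - 1) = 5*16 + ((-12 + 55) - 1) = 80 + (43 - 1) = 80 + 42 = 122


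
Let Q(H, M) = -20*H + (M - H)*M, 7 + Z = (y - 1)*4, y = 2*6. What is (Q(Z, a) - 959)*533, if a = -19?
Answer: -338455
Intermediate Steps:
y = 12
Z = 37 (Z = -7 + (12 - 1)*4 = -7 + 11*4 = -7 + 44 = 37)
Q(H, M) = -20*H + M*(M - H)
(Q(Z, a) - 959)*533 = (((-19)² - 20*37 - 1*37*(-19)) - 959)*533 = ((361 - 740 + 703) - 959)*533 = (324 - 959)*533 = -635*533 = -338455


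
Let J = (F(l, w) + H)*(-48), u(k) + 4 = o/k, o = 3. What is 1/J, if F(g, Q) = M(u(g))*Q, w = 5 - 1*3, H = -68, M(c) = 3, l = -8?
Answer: 1/2976 ≈ 0.00033602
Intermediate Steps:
u(k) = -4 + 3/k
w = 2 (w = 5 - 3 = 2)
F(g, Q) = 3*Q
J = 2976 (J = (3*2 - 68)*(-48) = (6 - 68)*(-48) = -62*(-48) = 2976)
1/J = 1/2976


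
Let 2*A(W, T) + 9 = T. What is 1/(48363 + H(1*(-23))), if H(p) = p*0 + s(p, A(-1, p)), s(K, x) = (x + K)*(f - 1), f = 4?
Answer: 1/48246 ≈ 2.0727e-5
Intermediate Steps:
A(W, T) = -9/2 + T/2
s(K, x) = 3*K + 3*x (s(K, x) = (x + K)*(4 - 1) = (K + x)*3 = 3*K + 3*x)
H(p) = -27/2 + 9*p/2 (H(p) = p*0 + (3*p + 3*(-9/2 + p/2)) = 0 + (3*p + (-27/2 + 3*p/2)) = 0 + (-27/2 + 9*p/2) = -27/2 + 9*p/2)
1/(48363 + H(1*(-23))) = 1/(48363 + (-27/2 + 9*(1*(-23))/2)) = 1/(48363 + (-27/2 + (9/2)*(-23))) = 1/(48363 + (-27/2 - 207/2)) = 1/(48363 - 117) = 1/48246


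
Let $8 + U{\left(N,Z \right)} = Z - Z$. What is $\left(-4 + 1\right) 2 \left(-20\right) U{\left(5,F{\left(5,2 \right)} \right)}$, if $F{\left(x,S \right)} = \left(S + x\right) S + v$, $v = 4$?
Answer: $-960$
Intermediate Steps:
$F{\left(x,S \right)} = 4 + S \left(S + x\right)$ ($F{\left(x,S \right)} = \left(S + x\right) S + 4 = S \left(S + x\right) + 4 = 4 + S \left(S + x\right)$)
$U{\left(N,Z \right)} = -8$ ($U{\left(N,Z \right)} = -8 + \left(Z - Z\right) = -8 + 0 = -8$)
$\left(-4 + 1\right) 2 \left(-20\right) U{\left(5,F{\left(5,2 \right)} \right)} = \left(-4 + 1\right) 2 \left(-20\right) \left(-8\right) = \left(-3\right) 2 \left(-20\right) \left(-8\right) = \left(-6\right) \left(-20\right) \left(-8\right) = 120 \left(-8\right) = -960$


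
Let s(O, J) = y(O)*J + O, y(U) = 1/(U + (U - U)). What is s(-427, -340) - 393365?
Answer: -168148844/427 ≈ -3.9379e+5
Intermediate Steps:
y(U) = 1/U (y(U) = 1/(U + 0) = 1/U)
s(O, J) = O + J/O (s(O, J) = J/O + O = O + J/O)
s(-427, -340) - 393365 = (-427 - 340/(-427)) - 393365 = (-427 - 340*(-1/427)) - 393365 = (-427 + 340/427) - 393365 = -181989/427 - 393365 = -168148844/427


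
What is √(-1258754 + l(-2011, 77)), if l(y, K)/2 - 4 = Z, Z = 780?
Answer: I*√1257186 ≈ 1121.2*I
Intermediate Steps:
l(y, K) = 1568 (l(y, K) = 8 + 2*780 = 8 + 1560 = 1568)
√(-1258754 + l(-2011, 77)) = √(-1258754 + 1568) = √(-1257186) = I*√1257186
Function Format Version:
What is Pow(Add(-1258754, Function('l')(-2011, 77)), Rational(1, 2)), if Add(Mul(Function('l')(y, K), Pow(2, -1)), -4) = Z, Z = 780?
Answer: Mul(I, Pow(1257186, Rational(1, 2))) ≈ Mul(1121.2, I)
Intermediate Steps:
Function('l')(y, K) = 1568 (Function('l')(y, K) = Add(8, Mul(2, 780)) = Add(8, 1560) = 1568)
Pow(Add(-1258754, Function('l')(-2011, 77)), Rational(1, 2)) = Pow(Add(-1258754, 1568), Rational(1, 2)) = Pow(-1257186, Rational(1, 2)) = Mul(I, Pow(1257186, Rational(1, 2)))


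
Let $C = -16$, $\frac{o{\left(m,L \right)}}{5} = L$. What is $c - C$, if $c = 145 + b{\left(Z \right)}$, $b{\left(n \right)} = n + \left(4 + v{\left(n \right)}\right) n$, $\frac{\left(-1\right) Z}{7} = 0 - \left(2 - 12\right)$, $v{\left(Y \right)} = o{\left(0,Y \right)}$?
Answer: $24311$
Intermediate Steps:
$o{\left(m,L \right)} = 5 L$
$v{\left(Y \right)} = 5 Y$
$Z = -70$ ($Z = - 7 \left(0 - \left(2 - 12\right)\right) = - 7 \left(0 - -10\right) = - 7 \left(0 + 10\right) = \left(-7\right) 10 = -70$)
$b{\left(n \right)} = n + n \left(4 + 5 n\right)$ ($b{\left(n \right)} = n + \left(4 + 5 n\right) n = n + n \left(4 + 5 n\right)$)
$c = 24295$ ($c = 145 + 5 \left(-70\right) \left(1 - 70\right) = 145 + 5 \left(-70\right) \left(-69\right) = 145 + 24150 = 24295$)
$c - C = 24295 - -16 = 24295 + 16 = 24311$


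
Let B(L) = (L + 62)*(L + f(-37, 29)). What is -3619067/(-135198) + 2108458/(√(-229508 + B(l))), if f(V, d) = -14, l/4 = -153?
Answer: 3619067/135198 + 1054229*√28698/28698 ≈ 6249.9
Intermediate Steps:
l = -612 (l = 4*(-153) = -612)
B(L) = (-14 + L)*(62 + L) (B(L) = (L + 62)*(L - 14) = (62 + L)*(-14 + L) = (-14 + L)*(62 + L))
-3619067/(-135198) + 2108458/(√(-229508 + B(l))) = -3619067/(-135198) + 2108458/(√(-229508 + (-868 + (-612)² + 48*(-612)))) = -3619067*(-1/135198) + 2108458/(√(-229508 + (-868 + 374544 - 29376))) = 3619067/135198 + 2108458/(√(-229508 + 344300)) = 3619067/135198 + 2108458/(√114792) = 3619067/135198 + 2108458/((2*√28698)) = 3619067/135198 + 2108458*(√28698/57396) = 3619067/135198 + 1054229*√28698/28698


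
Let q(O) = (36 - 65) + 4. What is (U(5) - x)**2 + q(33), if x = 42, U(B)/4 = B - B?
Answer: 1739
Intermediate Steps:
U(B) = 0 (U(B) = 4*(B - B) = 4*0 = 0)
q(O) = -25 (q(O) = -29 + 4 = -25)
(U(5) - x)**2 + q(33) = (0 - 1*42)**2 - 25 = (0 - 42)**2 - 25 = (-42)**2 - 25 = 1764 - 25 = 1739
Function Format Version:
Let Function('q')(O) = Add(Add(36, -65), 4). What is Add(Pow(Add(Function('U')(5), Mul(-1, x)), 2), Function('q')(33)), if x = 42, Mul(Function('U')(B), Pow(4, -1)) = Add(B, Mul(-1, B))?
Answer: 1739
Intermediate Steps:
Function('U')(B) = 0 (Function('U')(B) = Mul(4, Add(B, Mul(-1, B))) = Mul(4, 0) = 0)
Function('q')(O) = -25 (Function('q')(O) = Add(-29, 4) = -25)
Add(Pow(Add(Function('U')(5), Mul(-1, x)), 2), Function('q')(33)) = Add(Pow(Add(0, Mul(-1, 42)), 2), -25) = Add(Pow(Add(0, -42), 2), -25) = Add(Pow(-42, 2), -25) = Add(1764, -25) = 1739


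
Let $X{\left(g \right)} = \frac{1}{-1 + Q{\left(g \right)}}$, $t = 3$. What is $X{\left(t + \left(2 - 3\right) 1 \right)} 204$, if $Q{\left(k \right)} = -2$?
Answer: $-68$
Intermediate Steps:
$X{\left(g \right)} = - \frac{1}{3}$ ($X{\left(g \right)} = \frac{1}{-1 - 2} = \frac{1}{-3} = - \frac{1}{3}$)
$X{\left(t + \left(2 - 3\right) 1 \right)} 204 = \left(- \frac{1}{3}\right) 204 = -68$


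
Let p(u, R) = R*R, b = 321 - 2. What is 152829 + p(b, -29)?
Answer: 153670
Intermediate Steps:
b = 319
p(u, R) = R²
152829 + p(b, -29) = 152829 + (-29)² = 152829 + 841 = 153670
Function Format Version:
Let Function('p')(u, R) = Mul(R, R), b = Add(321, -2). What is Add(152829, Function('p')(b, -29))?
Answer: 153670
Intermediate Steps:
b = 319
Function('p')(u, R) = Pow(R, 2)
Add(152829, Function('p')(b, -29)) = Add(152829, Pow(-29, 2)) = Add(152829, 841) = 153670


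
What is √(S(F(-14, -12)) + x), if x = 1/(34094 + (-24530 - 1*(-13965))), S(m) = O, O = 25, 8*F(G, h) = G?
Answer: √13840369554/23529 ≈ 5.0000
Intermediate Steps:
F(G, h) = G/8
S(m) = 25
x = 1/23529 (x = 1/(34094 + (-24530 + 13965)) = 1/(34094 - 10565) = 1/23529 ≈ 4.2501e-5)
√(S(F(-14, -12)) + x) = √(25 + 1/23529) = √(588226/23529) = √13840369554/23529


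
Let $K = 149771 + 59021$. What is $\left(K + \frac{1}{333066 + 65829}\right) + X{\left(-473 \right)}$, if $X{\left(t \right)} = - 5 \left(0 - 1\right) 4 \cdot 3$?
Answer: $\frac{83310018541}{398895} \approx 2.0885 \cdot 10^{5}$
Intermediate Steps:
$X{\left(t \right)} = 60$ ($X{\left(t \right)} = \left(-5\right) \left(-1\right) 4 \cdot 3 = 5 \cdot 4 \cdot 3 = 20 \cdot 3 = 60$)
$K = 208792$
$\left(K + \frac{1}{333066 + 65829}\right) + X{\left(-473 \right)} = \left(208792 + \frac{1}{333066 + 65829}\right) + 60 = \left(208792 + \frac{1}{398895}\right) + 60 = \frac{83286084841}{398895} + 60 = \frac{83310018541}{398895}$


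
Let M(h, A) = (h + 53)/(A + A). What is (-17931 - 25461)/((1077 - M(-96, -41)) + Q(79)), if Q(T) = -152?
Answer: -1186048/25269 ≈ -46.937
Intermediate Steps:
M(h, A) = (53 + h)/(2*A) (M(h, A) = (53 + h)/((2*A)) = (53 + h)*(1/(2*A)) = (53 + h)/(2*A))
(-17931 - 25461)/((1077 - M(-96, -41)) + Q(79)) = (-17931 - 25461)/((1077 - (53 - 96)/(2*(-41))) - 152) = -43392/((1077 - (-1)*(-43)/(2*41)) - 152) = -43392/((1077 - 1*43/82) - 152) = -43392/((1077 - 43/82) - 152) = -43392/(88271/82 - 152) = -43392/75807/82 = -43392*82/75807 = -1186048/25269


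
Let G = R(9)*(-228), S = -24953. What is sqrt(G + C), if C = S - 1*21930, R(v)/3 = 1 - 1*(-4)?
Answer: I*sqrt(50303) ≈ 224.28*I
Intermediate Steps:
R(v) = 15 (R(v) = 3*(1 - 1*(-4)) = 3*(1 + 4) = 3*5 = 15)
G = -3420 (G = 15*(-228) = -3420)
C = -46883 (C = -24953 - 1*21930 = -24953 - 21930 = -46883)
sqrt(G + C) = sqrt(-3420 - 46883) = sqrt(-50303) = I*sqrt(50303)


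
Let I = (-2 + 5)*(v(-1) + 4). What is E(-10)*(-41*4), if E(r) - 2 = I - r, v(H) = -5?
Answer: -1476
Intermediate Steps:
I = -3 (I = (-2 + 5)*(-5 + 4) = 3*(-1) = -3)
E(r) = -1 - r (E(r) = 2 + (-3 - r) = -1 - r)
E(-10)*(-41*4) = (-1 - 1*(-10))*(-41*4) = (-1 + 10)*(-164) = 9*(-164) = -1476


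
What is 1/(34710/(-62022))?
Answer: -10337/5785 ≈ -1.7869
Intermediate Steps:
1/(34710/(-62022)) = 1/(34710*(-1/62022)) = 1/(-5785/10337) = -10337/5785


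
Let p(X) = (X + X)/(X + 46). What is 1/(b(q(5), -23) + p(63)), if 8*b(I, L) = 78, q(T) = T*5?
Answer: 436/4755 ≈ 0.091693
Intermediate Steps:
q(T) = 5*T
b(I, L) = 39/4 (b(I, L) = (1/8)*78 = 39/4)
p(X) = 2*X/(46 + X) (p(X) = (2*X)/(46 + X) = 2*X/(46 + X))
1/(b(q(5), -23) + p(63)) = 1/(39/4 + 2*63/(46 + 63)) = 1/(39/4 + 2*63/109) = 1/(39/4 + 2*63*(1/109)) = 1/(39/4 + 126/109) = 1/(4755/436) = 436/4755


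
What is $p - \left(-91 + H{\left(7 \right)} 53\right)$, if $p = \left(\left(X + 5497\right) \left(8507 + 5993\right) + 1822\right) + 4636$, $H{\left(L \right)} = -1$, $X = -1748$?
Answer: $54367102$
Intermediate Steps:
$p = 54366958$ ($p = \left(\left(-1748 + 5497\right) \left(8507 + 5993\right) + 1822\right) + 4636 = \left(3749 \cdot 14500 + 1822\right) + 4636 = \left(54360500 + 1822\right) + 4636 = 54362322 + 4636 = 54366958$)
$p - \left(-91 + H{\left(7 \right)} 53\right) = 54366958 - \left(-91 - 53\right) = 54366958 - -144 = 54366958 + 144 = 54367102$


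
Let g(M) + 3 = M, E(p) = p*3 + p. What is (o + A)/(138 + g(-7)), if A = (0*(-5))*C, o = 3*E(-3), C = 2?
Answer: -9/32 ≈ -0.28125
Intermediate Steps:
E(p) = 4*p (E(p) = 3*p + p = 4*p)
g(M) = -3 + M
o = -36 (o = 3*(4*(-3)) = 3*(-12) = -36)
A = 0 (A = (0*(-5))*2 = 0*2 = 0)
(o + A)/(138 + g(-7)) = (-36 + 0)/(138 + (-3 - 7)) = -36/(138 - 10) = -36/128 = -36*1/128 = -9/32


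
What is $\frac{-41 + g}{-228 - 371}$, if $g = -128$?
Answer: $\frac{169}{599} \approx 0.28214$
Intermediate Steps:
$\frac{-41 + g}{-228 - 371} = \frac{-41 - 128}{-228 - 371} = - \frac{169}{-599} = \left(-169\right) \left(- \frac{1}{599}\right) = \frac{169}{599}$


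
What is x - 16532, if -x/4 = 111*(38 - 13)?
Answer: -27632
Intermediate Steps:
x = -11100 (x = -444*(38 - 13) = -444*25 = -4*2775 = -11100)
x - 16532 = -11100 - 16532 = -27632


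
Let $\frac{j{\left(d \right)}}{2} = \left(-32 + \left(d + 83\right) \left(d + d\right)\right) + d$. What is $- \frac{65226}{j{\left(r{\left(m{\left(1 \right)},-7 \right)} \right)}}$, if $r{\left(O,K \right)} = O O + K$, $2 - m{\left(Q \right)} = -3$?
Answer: $- \frac{32613}{3622} \approx -9.0041$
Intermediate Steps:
$m{\left(Q \right)} = 5$ ($m{\left(Q \right)} = 2 - -3 = 2 + 3 = 5$)
$r{\left(O,K \right)} = K + O^{2}$ ($r{\left(O,K \right)} = O^{2} + K = K + O^{2}$)
$j{\left(d \right)} = -64 + 2 d + 4 d \left(83 + d\right)$ ($j{\left(d \right)} = 2 \left(\left(-32 + \left(d + 83\right) \left(d + d\right)\right) + d\right) = 2 \left(\left(-32 + \left(83 + d\right) 2 d\right) + d\right) = 2 \left(\left(-32 + 2 d \left(83 + d\right)\right) + d\right) = 2 \left(-32 + d + 2 d \left(83 + d\right)\right) = -64 + 2 d + 4 d \left(83 + d\right)$)
$- \frac{65226}{j{\left(r{\left(m{\left(1 \right)},-7 \right)} \right)}} = - \frac{65226}{-64 + 4 \left(-7 + 5^{2}\right)^{2} + 334 \left(-7 + 5^{2}\right)} = - \frac{65226}{-64 + 4 \left(-7 + 25\right)^{2} + 334 \left(-7 + 25\right)} = - \frac{65226}{-64 + 4 \cdot 18^{2} + 334 \cdot 18} = - \frac{65226}{-64 + 4 \cdot 324 + 6012} = - \frac{65226}{-64 + 1296 + 6012} = - \frac{65226}{7244} = \left(-65226\right) \frac{1}{7244} = - \frac{32613}{3622}$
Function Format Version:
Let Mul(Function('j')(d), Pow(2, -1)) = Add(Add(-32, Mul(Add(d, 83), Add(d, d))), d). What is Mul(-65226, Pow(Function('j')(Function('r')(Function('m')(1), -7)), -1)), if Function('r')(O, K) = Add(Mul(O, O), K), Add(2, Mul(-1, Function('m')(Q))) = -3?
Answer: Rational(-32613, 3622) ≈ -9.0041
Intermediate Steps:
Function('m')(Q) = 5 (Function('m')(Q) = Add(2, Mul(-1, -3)) = Add(2, 3) = 5)
Function('r')(O, K) = Add(K, Pow(O, 2)) (Function('r')(O, K) = Add(Pow(O, 2), K) = Add(K, Pow(O, 2)))
Function('j')(d) = Add(-64, Mul(2, d), Mul(4, d, Add(83, d))) (Function('j')(d) = Mul(2, Add(Add(-32, Mul(Add(d, 83), Add(d, d))), d)) = Mul(2, Add(Add(-32, Mul(Add(83, d), Mul(2, d))), d)) = Mul(2, Add(Add(-32, Mul(2, d, Add(83, d))), d)) = Mul(2, Add(-32, d, Mul(2, d, Add(83, d)))) = Add(-64, Mul(2, d), Mul(4, d, Add(83, d))))
Mul(-65226, Pow(Function('j')(Function('r')(Function('m')(1), -7)), -1)) = Mul(-65226, Pow(Add(-64, Mul(4, Pow(Add(-7, Pow(5, 2)), 2)), Mul(334, Add(-7, Pow(5, 2)))), -1)) = Mul(-65226, Pow(Add(-64, Mul(4, Pow(Add(-7, 25), 2)), Mul(334, Add(-7, 25))), -1)) = Mul(-65226, Pow(Add(-64, Mul(4, Pow(18, 2)), Mul(334, 18)), -1)) = Mul(-65226, Pow(Add(-64, Mul(4, 324), 6012), -1)) = Mul(-65226, Pow(Add(-64, 1296, 6012), -1)) = Mul(-65226, Pow(7244, -1)) = Mul(-65226, Rational(1, 7244)) = Rational(-32613, 3622)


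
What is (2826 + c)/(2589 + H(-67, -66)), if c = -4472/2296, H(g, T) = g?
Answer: 810503/723814 ≈ 1.1198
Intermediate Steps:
c = -559/287 (c = -4472*1/2296 = -559/287 ≈ -1.9477)
(2826 + c)/(2589 + H(-67, -66)) = (2826 - 559/287)/(2589 - 67) = (810503/287)/2522 = (810503/287)*(1/2522) = 810503/723814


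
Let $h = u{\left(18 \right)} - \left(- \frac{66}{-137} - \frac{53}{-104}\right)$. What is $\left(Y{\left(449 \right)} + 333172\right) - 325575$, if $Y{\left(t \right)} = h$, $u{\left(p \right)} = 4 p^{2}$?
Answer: $\frac{126693339}{14248} \approx 8892.0$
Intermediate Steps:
$h = \frac{18451283}{14248}$ ($h = 4 \cdot 18^{2} - \left(- \frac{66}{-137} - \frac{53}{-104}\right) = 4 \cdot 324 - \left(\left(-66\right) \left(- \frac{1}{137}\right) - - \frac{53}{104}\right) = 1296 - \left(\frac{66}{137} + \frac{53}{104}\right) = 1296 - \frac{14125}{14248} = \frac{18451283}{14248} \approx 1295.0$)
$Y{\left(t \right)} = \frac{18451283}{14248}$
$\left(Y{\left(449 \right)} + 333172\right) - 325575 = \left(\frac{18451283}{14248} + 333172\right) - 325575 = \frac{4765485939}{14248} - 325575 = \frac{126693339}{14248}$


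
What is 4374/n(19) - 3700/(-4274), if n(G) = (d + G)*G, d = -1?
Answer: 554441/40603 ≈ 13.655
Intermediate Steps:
n(G) = G*(-1 + G) (n(G) = (-1 + G)*G = G*(-1 + G))
4374/n(19) - 3700/(-4274) = 4374/((19*(-1 + 19))) - 3700/(-4274) = 4374/((19*18)) - 3700*(-1/4274) = 4374/342 + 1850/2137 = 4374*(1/342) + 1850/2137 = 243/19 + 1850/2137 = 554441/40603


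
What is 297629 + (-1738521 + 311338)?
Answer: -1129554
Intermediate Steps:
297629 + (-1738521 + 311338) = 297629 - 1427183 = -1129554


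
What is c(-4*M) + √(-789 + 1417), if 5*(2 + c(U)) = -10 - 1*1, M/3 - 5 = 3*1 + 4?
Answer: -21/5 + 2*√157 ≈ 20.860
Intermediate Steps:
M = 36 (M = 15 + 3*(3*1 + 4) = 15 + 3*(3 + 4) = 15 + 3*7 = 15 + 21 = 36)
c(U) = -21/5 (c(U) = -2 + (-10 - 1*1)/5 = -2 + (-10 - 1)/5 = -2 + (⅕)*(-11) = -2 - 11/5 = -21/5)
c(-4*M) + √(-789 + 1417) = -21/5 + √(-789 + 1417) = -21/5 + √628 = -21/5 + 2*√157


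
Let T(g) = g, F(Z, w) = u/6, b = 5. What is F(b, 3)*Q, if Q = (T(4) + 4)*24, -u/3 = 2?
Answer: -192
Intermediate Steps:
u = -6 (u = -3*2 = -6)
F(Z, w) = -1 (F(Z, w) = -6/6 = -6*⅙ = -1)
Q = 192 (Q = (4 + 4)*24 = 8*24 = 192)
F(b, 3)*Q = -1*192 = -192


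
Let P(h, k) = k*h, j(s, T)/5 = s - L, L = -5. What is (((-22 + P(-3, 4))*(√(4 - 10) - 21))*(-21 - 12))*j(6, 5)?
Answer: -1295910 + 61710*I*√6 ≈ -1.2959e+6 + 1.5116e+5*I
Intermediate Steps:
j(s, T) = 25 + 5*s (j(s, T) = 5*(s - 1*(-5)) = 5*(s + 5) = 5*(5 + s) = 25 + 5*s)
P(h, k) = h*k
(((-22 + P(-3, 4))*(√(4 - 10) - 21))*(-21 - 12))*j(6, 5) = (((-22 - 3*4)*(√(4 - 10) - 21))*(-21 - 12))*(25 + 5*6) = (((-22 - 12)*(√(-6) - 21))*(-33))*(25 + 30) = (-34*(I*√6 - 21)*(-33))*55 = (-34*(-21 + I*√6)*(-33))*55 = ((714 - 34*I*√6)*(-33))*55 = (-23562 + 1122*I*√6)*55 = -1295910 + 61710*I*√6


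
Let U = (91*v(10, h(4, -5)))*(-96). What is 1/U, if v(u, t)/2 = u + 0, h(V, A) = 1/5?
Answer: -1/174720 ≈ -5.7234e-6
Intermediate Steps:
h(V, A) = 1/5
v(u, t) = 2*u (v(u, t) = 2*(u + 0) = 2*u)
U = -174720 (U = (91*(2*10))*(-96) = (91*20)*(-96) = 1820*(-96) = -174720)
1/U = 1/(-174720) = -1/174720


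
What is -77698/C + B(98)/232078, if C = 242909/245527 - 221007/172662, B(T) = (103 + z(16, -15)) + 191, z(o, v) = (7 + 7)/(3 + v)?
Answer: 6618473822009622371/24759069493356 ≈ 2.6732e+5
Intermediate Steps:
z(o, v) = 14/(3 + v)
B(T) = 1757/6 (B(T) = (103 + 14/(3 - 15)) + 191 = (103 + 14/(-12)) + 191 = (103 + 14*(-1/12)) + 191 = (103 - 7/6) + 191 = 611/6 + 191 = 1757/6)
C = -4107343977/14131060958 (C = 242909*(1/245527) - 221007*1/172662 = 242909/245527 - 73669/57554 = -4107343977/14131060958 ≈ -0.29066)
-77698/C + B(98)/232078 = -77698/(-4107343977/14131060958) + (1757/6)/232078 = -77698*(-14131060958/4107343977) + (1757/6)*(1/232078) = 1097955174314684/4107343977 + 251/198924 = 6618473822009622371/24759069493356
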